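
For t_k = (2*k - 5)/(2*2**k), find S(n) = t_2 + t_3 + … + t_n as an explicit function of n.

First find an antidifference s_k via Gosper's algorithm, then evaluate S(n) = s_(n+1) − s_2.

The ratio is (2*k - 3)/(2*(2*k - 5)).
A = 1/2, B = 1, C = k - 5/2.
Set up (1/2)·f(k+1) − (1)·f(k) − (k - 5/2) = 0.
d = 1 from the (0,0,1) case.
Solve for f: f(k) = 3 - 2*k (degree 1 ≤ 1).
So s_k = (B(k−1)f/C)·t_k = (-2*(2*k - 3)/(2*k - 5))·t_k = (3 - 2*k)/2**k.
s_(k+1) − s_k = (2*k - 5)/(2*2**k) = t_k.
s_(n+1) = 2**(-n - 1)*(1 - 2*n) and s_(2) = -1/4, so S(n) = 2**(-n - 2)*(2**n - 4*n + 2).

S(n) = 2**(-n - 2)*(2**n - 4*n + 2)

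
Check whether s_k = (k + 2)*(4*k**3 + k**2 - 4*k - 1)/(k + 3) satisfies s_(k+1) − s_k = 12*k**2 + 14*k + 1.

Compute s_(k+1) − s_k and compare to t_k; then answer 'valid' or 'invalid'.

Invalid: residual (-8*k**3 - 49*k**2 - 47*k - 4)/(k**2 + 7*k + 12) ≠ 0.

s_(k+1) = k*(4*k**3 + 25*k**2 + 49*k + 30)/(k + 4)
s_(k+1) − s_k = 2*(6*k**4 + 45*k**3 + 97*k**2 + 64*k + 4)/(k**2 + 7*k + 12)
(s_(k+1) − s_k) − t_k = (-8*k**3 - 49*k**2 - 47*k - 4)/(k**2 + 7*k + 12)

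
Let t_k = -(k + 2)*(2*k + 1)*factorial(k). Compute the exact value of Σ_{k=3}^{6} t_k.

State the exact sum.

t_(k+1)/t_k = (k + 1)*(k + 3)*(2*k + 3)/((k + 2)*(2*k + 1)).
A = k + 1, B = 1, C = k**2 + 5*k/2 + 1.
Key eq: (k + 1)·f(k+1) = (1)·f(k) + (k**2 + 5*k/2 + 1).
deg f ≤ 1 (via 1,0,2).
Solving with deg f ≤ 1: f(k) = (2*k + 3)/2.
R(k) = B(k−1)·f(k)/C(k) = (2*k + 3)/((k + 2)*(2*k + 1)); s_k = R·t_k = -(2*k + 3)*factorial(k).
s_(k+1) − s_k = -(k + 2)*(2*k + 1)*factorial(k) = t_k.
Σ_(k=3)^(6) t_k = s_(7) − s_(3) = -85680 − (-54) = -85626.

Σ = -85626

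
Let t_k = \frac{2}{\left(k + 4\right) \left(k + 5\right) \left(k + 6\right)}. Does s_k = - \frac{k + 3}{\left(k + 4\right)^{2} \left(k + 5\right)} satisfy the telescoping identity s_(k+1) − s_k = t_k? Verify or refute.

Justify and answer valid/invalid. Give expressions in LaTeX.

s_(k+1) = (-k - 4)/((k + 5)**2*(k + 6))
s_(k+1) − s_k = ((k + 3)*(k + 5)*(k + 6) - (k + 4)**3)/((k + 4)**2*(k + 5)**2*(k + 6))
(s_(k+1) − s_k) − t_k = (-3*k - 14)/(k**5 + 24*k**4 + 229*k**3 + 1086*k**2 + 2560*k + 2400)

Invalid: residual \frac{- 3 k - 14}{k^{5} + 24 k^{4} + 229 k^{3} + 1086 k^{2} + 2560 k + 2400} ≠ 0.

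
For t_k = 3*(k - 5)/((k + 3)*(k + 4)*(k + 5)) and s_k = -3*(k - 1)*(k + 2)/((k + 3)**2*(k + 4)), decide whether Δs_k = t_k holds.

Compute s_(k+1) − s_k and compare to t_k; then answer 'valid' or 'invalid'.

Invalid: residual 6*(-k**2 - k + 10)/(k**5 + 19*k**4 + 143*k**3 + 533*k**2 + 984*k + 720) ≠ 0.

s_(k+1) = -3*k*(k + 3)/((k + 4)**2*(k + 5))
s_(k+1) − s_k = 3*(k**3 - 25*k - 40)/(k**5 + 19*k**4 + 143*k**3 + 533*k**2 + 984*k + 720)
(s_(k+1) − s_k) − t_k = 6*(-k**2 - k + 10)/(k**5 + 19*k**4 + 143*k**3 + 533*k**2 + 984*k + 720)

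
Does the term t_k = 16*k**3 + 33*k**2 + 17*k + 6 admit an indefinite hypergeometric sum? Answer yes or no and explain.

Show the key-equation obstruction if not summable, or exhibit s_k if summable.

t_(k+1)/t_k = (16*k**3 + 81*k**2 + 131*k + 72)/(16*k**3 + 33*k**2 + 17*k + 6).
A = 1, B = 1, C = k**3 + 33*k**2/16 + 17*k/16 + 3/8.
Need (1)·f(k+1) − (1)·f(k) = k**3 + 33*k**2/16 + 17*k/16 + 3/8.
d = 4 from the (0,0,3) case.
Solve for f: f(k) = k*(4*k**3 + 3*k**2 - 4*k + 3)/16 (degree 4 ≤ 4).
So s_k = (B(k−1)f/C)·t_k = (k*(4*k**3 + 3*k**2 - 4*k + 3)/(16*k**3 + 33*k**2 + 17*k + 6))·t_k = k*(4*k**3 + 3*k**2 - 4*k + 3).
Check: Δs_k = 16*k**3 + 33*k**2 + 17*k + 6. ✓

Yes. s_k = k*(4*k**3 + 3*k**2 - 4*k + 3).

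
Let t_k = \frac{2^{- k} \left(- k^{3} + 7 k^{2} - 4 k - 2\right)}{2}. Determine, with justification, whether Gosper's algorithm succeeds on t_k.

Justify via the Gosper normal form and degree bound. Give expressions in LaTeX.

Yes. s_k = 2^{- k} \left(k^{3} - 4 k^{2} - k - 2\right).

Compute t_(k+1)/t_k: get k*(k**2 - 4*k - 7)/(2*(k**3 - 7*k**2 + 4*k + 2)).
A = 1/2, B = 1, C = k**3 - 7*k**2 + 4*k + 2.
Key eq: (1/2)·f(k+1) = (1)·f(k) + (k**3 - 7*k**2 + 4*k + 2).
Degrees (0,0,3) ⇒ d ≤ 3.
Match coefficients ⇒ f(k) = -2*(k**3 - 4*k**2 - k - 2).
Then R = B(k−1)f/C = -2*(k**3 - 4*k**2 - k - 2)/((k - 1)*(k**2 - 6*k - 2)), so s_k = R(k)·t_k = (k**3 - 4*k**2 - k - 2)/2**k.
s_(k+1) − s_k = (-k**3 + 7*k**2 - 4*k - 2)/(2*2**k) = t_k.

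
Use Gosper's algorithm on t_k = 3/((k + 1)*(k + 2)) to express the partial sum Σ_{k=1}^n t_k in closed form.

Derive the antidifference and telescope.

t_(k+1)/t_k = (k + 1)/(k + 3).
So A=k + 1 and B=k + 3, with C=1.
Set up (k + 1)·f(k+1) − (k + 2)·f(k) − (1) = 0.
d = 1 from the (1,1,0) case.
Solving with deg f ≤ 1: f(k) = k.
Get s_k = R·t_k = 3*k/(k + 1) with R(k) = B(k−1)f(k)/C(k) = k*(k + 2).
s_(k+1) − s_k = 3/(k**2 + 3*k + 2) = t_k.
Evaluate: s_(n+1) = 3*(n + 1)/(n + 2); subtract s_(1) = 3/2 ⇒ S(n) = 3*n/(2*(n + 2)).

S(n) = 3*n/(2*(n + 2))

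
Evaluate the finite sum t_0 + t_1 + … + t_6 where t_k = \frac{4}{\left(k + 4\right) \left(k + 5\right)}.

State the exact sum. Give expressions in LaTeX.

Compute t_(k+1)/t_k: get (k + 4)/(k + 6).
A = k + 4, B = k + 6, C = 1.
Key eq: (k + 4)·f(k+1) = (k + 5)·f(k) + (1).
Degrees (1,1,0) ⇒ d ≤ 1.
Solve for f: f(k) = k/4 (degree 1 ≤ 1).
Then R = B(k−1)f/C = k*(k + 5)/4, so s_k = R(k)·t_k = k/(k + 4).
Δs = 4/(k**2 + 9*k + 20), as required.
Telescoping: Σ = s_(7) − s_(0) = 7/11 − (0) = 7/11.

Σ = 7/11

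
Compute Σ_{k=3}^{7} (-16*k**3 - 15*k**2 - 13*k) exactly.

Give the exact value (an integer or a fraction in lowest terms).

Σ = -14750

r(k) = (16*k**3 + 63*k**2 + 91*k + 44)/(k*(16*k**2 + 15*k + 13)) after simplifying.
A = 1, B = 1, C = k**3 + 15*k**2/16 + 13*k/16.
Key eq: (1)·f(k+1) = (1)·f(k) + (k**3 + 15*k**2/16 + 13*k/16).
From deg A=0, deg B=0, deg C=3: d=4.
Solving with deg f ≤ 4: f(k) = k*(k - 1)*(4*k**2 + k + 4)/16.
Get s_k = R·t_k = k*(-4*k**3 + 3*k**2 - 3*k + 4) with R(k) = B(k−1)f(k)/C(k) = (k - 1)*(4*k**2 + k + 4)/(16*k**2 + 15*k + 13).
s_(k+1) − s_k = k*(-16*k**2 - 15*k - 13) = t_k.
Σ_(k=3)^(7) t_k = s_(8) − s_(3) = -15008 − (-258) = -14750.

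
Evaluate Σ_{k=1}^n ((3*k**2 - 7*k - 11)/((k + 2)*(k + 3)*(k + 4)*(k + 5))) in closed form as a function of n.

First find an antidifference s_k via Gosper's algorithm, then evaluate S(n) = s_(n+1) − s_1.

S(n) = n*(2*n**2 - 21*n - 56)/(15*(n**3 + 12*n**2 + 47*n + 60))

Compute t_(k+1)/t_k: get (k + 2)*(7*k - 3*(k + 1)**2 + 18)/((k + 6)*(-3*k**2 + 7*k + 11)).
A = k + 2, B = k + 6, C = k**2 - 7*k/3 - 11/3.
Key eq: (k + 2)·f(k+1) = (k + 5)·f(k) + (k**2 - 7*k/3 - 11/3).
d = 3 from the (1,1,2) case.
Solve for f: f(k) = k*(k**2 - 63*k - 70)/72 (degree 3 ≤ 3).
Get s_k = R·t_k = k*(k**2 - 63*k - 70)/(24*(k + 2)*(k + 3)*(k + 4)) with R(k) = B(k−1)f(k)/C(k) = k*(k + 5)*(k**2 - 63*k - 70)/(24*(3*k**2 - 7*k - 11)).
s_(k+1) − s_k = (3*k**2 - 7*k - 11)/(k**4 + 14*k**3 + 71*k**2 + 154*k + 120) = t_k.
Σ_(k=1)^n t_k = s_(n+1) − s_(1) = ((n**3 - 60*n**2 - 193*n - 132)/(24*(n**3 + 12*n**2 + 47*n + 60))) − (-11/120), i.e. n*(2*n**2 - 21*n - 56)/(15*(n**3 + 12*n**2 + 47*n + 60)).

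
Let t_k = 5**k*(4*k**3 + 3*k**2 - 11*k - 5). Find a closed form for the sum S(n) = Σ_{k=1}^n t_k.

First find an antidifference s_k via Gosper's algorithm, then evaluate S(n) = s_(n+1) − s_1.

Compute t_(k+1)/t_k: get 5*(4*k**3 + 15*k**2 + 7*k - 9)/(4*k**3 + 3*k**2 - 11*k - 5).
So A=5 and B=1, with C=k**3 + 3*k**2/4 - 11*k/4 - 5/4.
f must satisfy (5)·f(k+1) − (1)·f(k) = k**3 + 3*k**2/4 - 11*k/4 - 5/4.
deg f ≤ 3 (via 0,0,3).
Coefficient equations give f(k) = k*(k**2 - 3*k + 1)/4.
Get s_k = R·t_k = 5**k*k*(k**2 - 3*k + 1) with R(k) = B(k−1)f(k)/C(k) = k*(k**2 - 3*k + 1)/(4*k**3 + 3*k**2 - 11*k - 5).
Δs = 5**k*(4*k**3 + 3*k**2 - 11*k - 5), as required.
s_(n+1) = 5**(n + 1)*(n**3 - 2*n - 1) and s_(1) = -5, so S(n) = 5*5**n*n**3 - 10*5**n*n - 5*5**n + 5.

S(n) = 5*5**n*n**3 - 10*5**n*n - 5*5**n + 5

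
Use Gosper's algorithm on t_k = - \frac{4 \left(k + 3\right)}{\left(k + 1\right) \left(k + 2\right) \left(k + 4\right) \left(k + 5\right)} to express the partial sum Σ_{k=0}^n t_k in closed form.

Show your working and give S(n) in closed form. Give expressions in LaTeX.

t_(k+1)/t_k = (k + 1)*(k + 4)**2/((k + 3)**2*(k + 6)).
So A=k + 1 and B=k + 6, with C=k**2 + 6*k + 9.
Need (k + 1)·f(k+1) − (k + 5)·f(k) = k**2 + 6*k + 9.
From deg A=1, deg B=1, deg C=2: d=4.
Solving with deg f ≤ 4: f(k) = k*(k + 2)*(k + 3)*(k + 5)/8.
So s_k = (B(k−1)f/C)·t_k = (k*(k + 2)*(k + 5)**2/(8*(k + 3)))·t_k = k*(-k - 5)/(2*(k**2 + 5*k + 4)).
s_(k+1) − s_k = 4*(-k - 3)/(k**4 + 12*k**3 + 49*k**2 + 78*k + 40) = t_k.
Σ_(k=0)^n t_k = s_(n+1) − s_(0) = ((-n**2 - 7*n - 6)/(2*(n**2 + 7*n + 10))) − (0), i.e. (-n**2 - 7*n - 6)/(2*(n**2 + 7*n + 10)).

S(n) = \frac{- n^{2} - 7 n - 6}{2 \left(n^{2} + 7 n + 10\right)}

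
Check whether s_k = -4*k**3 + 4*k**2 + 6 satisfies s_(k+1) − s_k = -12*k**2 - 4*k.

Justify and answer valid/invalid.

Valid — Δs_k = t_k.

s_(k+1) = -4*k**3 - 8*k**2 - 4*k + 6
s_(k+1) − s_k = 4*k*(-3*k - 1)
(s_(k+1) − s_k) − t_k = 0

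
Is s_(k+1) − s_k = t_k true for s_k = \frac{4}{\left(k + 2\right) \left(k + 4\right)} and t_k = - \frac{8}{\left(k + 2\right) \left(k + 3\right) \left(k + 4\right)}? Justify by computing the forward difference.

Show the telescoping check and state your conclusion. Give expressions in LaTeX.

Invalid: residual \frac{12}{k^{4} + 14 k^{3} + 71 k^{2} + 154 k + 120} ≠ 0.

s_(k+1) = 4/((k + 3)*(k + 5))
s_(k+1) − s_k = 4*(-2*k - 7)/(k**4 + 14*k**3 + 71*k**2 + 154*k + 120)
(s_(k+1) − s_k) − t_k = 12/(k**4 + 14*k**3 + 71*k**2 + 154*k + 120)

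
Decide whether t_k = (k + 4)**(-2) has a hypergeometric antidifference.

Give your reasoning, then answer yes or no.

Compute t_(k+1)/t_k: get (k + 4)**2/(k + 5)**2.
Take A(k)=k**2 + 8*k + 16, B(k)=k**2 + 10*k + 25, C(k)=1.
Key eq: (k**2 + 8*k + 16)·f(k+1) = (k**2 + 8*k + 16)·f(k) + (1).
From deg A=2, deg B=2, deg C=0: d=0.
f = c0 ⇒ A·f(k+1) − B(k−1)·f(k) − C = -1. The system {-1 = 0} is inconsistent; no antidifference.

No — the linear system for f has no solution.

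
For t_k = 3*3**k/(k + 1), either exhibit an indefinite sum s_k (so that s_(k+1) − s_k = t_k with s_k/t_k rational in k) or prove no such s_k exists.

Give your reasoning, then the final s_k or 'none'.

not Gosper-summable; s_k does not exist

Ratio r(k) = 3*(k + 1)/(k + 2).
Gosper form: A/B · C(k+1)/C(k) with A=3*k + 3, B=k + 2, C=1.
Key eq: (3*k + 3)·f(k+1) = (k + 1)·f(k) + (1).
Bound: deg f ≤ -1.
Bound -1 < 0, so the key equation has no polynomial solution.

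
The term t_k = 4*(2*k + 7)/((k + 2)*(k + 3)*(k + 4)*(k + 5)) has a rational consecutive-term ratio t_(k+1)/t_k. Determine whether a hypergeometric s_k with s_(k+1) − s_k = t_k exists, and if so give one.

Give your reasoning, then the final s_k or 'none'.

r(k) = (k + 2)*(2*k + 9)/((k + 6)*(2*k + 7)) after simplifying.
Normal form (A,B,C) = (k + 2, k + 6, k + 7/2).
Need (k + 2)·f(k+1) − (k + 5)·f(k) = k + 7/2.
Degrees (1,1,1) ⇒ d ≤ 3.
A polynomial solution: f(k) = k*(k + 3)*(k + 6)/16.
Certificate R = B(k−1)f/C = k*(k + 3)*(k + 5)*(k + 6)/(8*(2*k + 7)) gives s_k = k*(k + 6)/(2*(k**2 + 6*k + 8)).
Δs = 4*(2*k + 7)/(k**4 + 14*k**3 + 71*k**2 + 154*k + 120), as required.

s_k = k*(k + 6)/(2*(k**2 + 6*k + 8))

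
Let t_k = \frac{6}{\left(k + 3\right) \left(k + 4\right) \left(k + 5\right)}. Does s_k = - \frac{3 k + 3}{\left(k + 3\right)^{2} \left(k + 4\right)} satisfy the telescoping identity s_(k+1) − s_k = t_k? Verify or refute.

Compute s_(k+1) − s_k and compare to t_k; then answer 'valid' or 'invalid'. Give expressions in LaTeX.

Invalid: residual \frac{6 \left(- 3 k - 11\right)}{k^{5} + 19 k^{4} + 143 k^{3} + 533 k^{2} + 984 k + 720} ≠ 0.

s_(k+1) = 3*(-k - 2)/((k + 4)**2*(k + 5))
s_(k+1) − s_k = 6*(k**2 + 4*k + 1)/(k**5 + 19*k**4 + 143*k**3 + 533*k**2 + 984*k + 720)
(s_(k+1) − s_k) − t_k = 6*(-3*k - 11)/(k**5 + 19*k**4 + 143*k**3 + 533*k**2 + 984*k + 720)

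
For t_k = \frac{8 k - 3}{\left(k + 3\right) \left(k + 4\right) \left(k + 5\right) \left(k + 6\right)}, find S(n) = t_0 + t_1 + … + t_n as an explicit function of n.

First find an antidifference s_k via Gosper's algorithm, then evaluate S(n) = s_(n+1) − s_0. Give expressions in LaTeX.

Ratio r(k) = (k + 3)*(8*k + 5)/((k + 7)*(8*k - 3)).
Gosper form: A/B · C(k+1)/C(k) with A=k + 3, B=k + 7, C=k - 3/8.
f must satisfy (k + 3)·f(k+1) − (k + 6)·f(k) = k - 3/8.
d = 3 from the (1,1,1) case.
A polynomial solution: f(k) = k*(k**2 + 12*k - 33)/160.
So s_k = (B(k−1)f/C)·t_k = (k*(k + 6)*(k**2 + 12*k - 33)/(20*(8*k - 3)))·t_k = k*(k**2 + 12*k - 33)/(20*(k + 3)*(k + 4)*(k + 5)).
s_(k+1) − s_k = (8*k - 3)/(k**4 + 18*k**3 + 119*k**2 + 342*k + 360) = t_k.
Telescope: S(n) = s_(n+1) − s_(0) = (n**3 + 15*n**2 - 6*n - 20)/(20*(n**3 + 15*n**2 + 74*n + 120)) − (0) = (n**3 + 15*n**2 - 6*n - 20)/(20*(n**3 + 15*n**2 + 74*n + 120)).

S(n) = \frac{n^{3} + 15 n^{2} - 6 n - 20}{20 \left(n^{3} + 15 n^{2} + 74 n + 120\right)}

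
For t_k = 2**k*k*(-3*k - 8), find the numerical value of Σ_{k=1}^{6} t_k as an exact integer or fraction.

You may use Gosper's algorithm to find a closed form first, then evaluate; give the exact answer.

r(k) = 2*(k + 1)*(3*k + 11)/(k*(3*k + 8)) after simplifying.
So A=2 and B=1, with C=k**2 + 8*k/3.
Set up (2)·f(k+1) − (1)·f(k) − (k**2 + 8*k/3) = 0.
Degrees (0,0,2) ⇒ d ≤ 2.
Solving with deg f ≤ 2: f(k) = (3*k**2 - 4*k + 2)/3.
Then R = B(k−1)f/C = (3*k**2 - 4*k + 2)/(k*(3*k + 8)), so s_k = R(k)·t_k = 2**k*(-3*k**2 + 4*k - 2).
Verify: 2**k*k*(-3*k - 8) matches t_k.
Σ_(k=1)^(6) t_k = s_(7) − s_(1) = -15488 − (-2) = -15486.

Σ = -15486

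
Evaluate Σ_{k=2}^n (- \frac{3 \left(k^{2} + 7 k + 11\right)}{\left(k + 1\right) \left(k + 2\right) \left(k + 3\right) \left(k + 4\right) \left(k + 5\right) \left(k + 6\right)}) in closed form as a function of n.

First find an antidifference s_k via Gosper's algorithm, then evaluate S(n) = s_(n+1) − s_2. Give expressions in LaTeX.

S(n) = \frac{- n^{3} - 12 n^{2} - 44 n + 57}{105 \left(n^{3} + 12 n^{2} + 44 n + 48\right)}

Compute t_(k+1)/t_k: get (k + 1)*(7*k + (k + 1)**2 + 18)/((k + 7)*(k**2 + 7*k + 11)).
A = k + 1, B = k + 7, C = k**2 + 7*k + 11.
Need (k + 1)·f(k+1) − (k + 6)·f(k) = k**2 + 7*k + 11.
From deg A=1, deg B=1, deg C=2: d=5.
Coefficient equations give f(k) = k*(k + 2)*(k + 4)*(k**2 + 9*k + 23)/45.
Then R = B(k−1)f/C = k*(k + 2)*(k + 4)*(k + 6)*(k**2 + 9*k + 23)/(45*(k**2 + 7*k + 11)), so s_k = R(k)·t_k = k*(-k**2 - 9*k - 23)/(15*(k**3 + 9*k**2 + 23*k + 15)).
Verify: 3*(-k**2 - 7*k - 11)/(k**6 + 21*k**5 + 175*k**4 + 735*k**3 + 1624*k**2 + 1764*k + 720) matches t_k.
Evaluate: s_(n+1) = (-n**3 - 12*n**2 - 44*n - 33)/(15*(n**3 + 12*n**2 + 44*n + 48)); subtract s_(2) = -2/35 ⇒ S(n) = (-n**3 - 12*n**2 - 44*n + 57)/(105*(n**3 + 12*n**2 + 44*n + 48)).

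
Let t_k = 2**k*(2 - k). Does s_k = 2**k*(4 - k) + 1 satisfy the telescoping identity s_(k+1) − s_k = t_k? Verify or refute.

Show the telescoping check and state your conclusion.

s_(k+1) = 2**(k + 1)*(3 - k) + 1
s_(k+1) − s_k = 2**k*(2 - k)
(s_(k+1) − s_k) − t_k = 0

Valid — Δs_k = t_k.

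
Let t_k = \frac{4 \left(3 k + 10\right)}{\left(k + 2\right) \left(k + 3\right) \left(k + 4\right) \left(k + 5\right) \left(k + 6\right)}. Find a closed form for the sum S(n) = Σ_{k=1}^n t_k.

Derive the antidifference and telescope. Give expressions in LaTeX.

r(k) = (k + 2)*(3*k + 13)/((k + 7)*(3*k + 10)) after simplifying.
So A=k + 2 and B=k + 7, with C=k + 10/3.
Need (k + 2)·f(k+1) − (k + 6)·f(k) = k + 10/3.
Bound: deg f ≤ 4.
Solving with deg f ≤ 4: f(k) = k*(k + 3)*(k**2 + 11*k + 38)/120.
So s_k = (B(k−1)f/C)·t_k = (k*(k + 3)*(k + 6)*(k**2 + 11*k + 38)/(40*(3*k + 10)))·t_k = k*(k**2 + 11*k + 38)/(10*(k**3 + 11*k**2 + 38*k + 40)).
Verify: 4*(3*k + 10)/(k**5 + 20*k**4 + 155*k**3 + 580*k**2 + 1044*k + 720) matches t_k.
s_(n+1) = (n**3 + 14*n**2 + 63*n + 50)/(10*(n**3 + 14*n**2 + 63*n + 90)) and s_(1) = 1/18, so S(n) = 2*n*(n**2 + 14*n + 63)/(45*(n**3 + 14*n**2 + 63*n + 90)).

S(n) = \frac{2 n \left(n^{2} + 14 n + 63\right)}{45 \left(n^{3} + 14 n^{2} + 63 n + 90\right)}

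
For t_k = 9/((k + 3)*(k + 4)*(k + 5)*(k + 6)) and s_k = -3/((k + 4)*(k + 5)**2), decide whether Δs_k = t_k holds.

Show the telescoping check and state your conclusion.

s_(k+1) = -3/((k + 5)*(k + 6)**2)
s_(k+1) − s_k = 3*(3*k + 16)/(k**5 + 26*k**4 + 269*k**3 + 1384*k**2 + 3540*k + 3600)
(s_(k+1) − s_k) − t_k = 6*(-4*k - 21)/(k**6 + 29*k**5 + 347*k**4 + 2191*k**3 + 7692*k**2 + 14220*k + 10800)

Invalid: residual 6*(-4*k - 21)/(k**6 + 29*k**5 + 347*k**4 + 2191*k**3 + 7692*k**2 + 14220*k + 10800) ≠ 0.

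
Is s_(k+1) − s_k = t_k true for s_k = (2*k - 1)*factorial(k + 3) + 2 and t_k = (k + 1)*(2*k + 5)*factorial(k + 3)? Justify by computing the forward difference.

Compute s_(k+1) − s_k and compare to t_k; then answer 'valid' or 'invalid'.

s_(k+1) = (2*k + 1)*factorial(k + 4) + 2
s_(k+1) − s_k = (k + 1)*(2*k + 5)*factorial(k + 3)
(s_(k+1) − s_k) − t_k = 0

Valid: the claim telescopes to t_k.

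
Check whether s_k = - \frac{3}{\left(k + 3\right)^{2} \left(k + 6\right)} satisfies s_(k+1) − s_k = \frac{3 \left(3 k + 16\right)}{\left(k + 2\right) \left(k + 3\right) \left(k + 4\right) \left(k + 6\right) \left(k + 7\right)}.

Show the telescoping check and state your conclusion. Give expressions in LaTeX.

Invalid: residual \frac{12 \left(- k^{2} - 9 k - 19\right)}{k^{7} + 29 k^{6} + 351 k^{5} + 2299 k^{4} + 8804 k^{3} + 19716 k^{2} + 23904 k + 12096} ≠ 0.

s_(k+1) = -3/((k + 4)**2*(k + 7))
s_(k+1) − s_k = -3/((k + 4)**2*(k + 7)) + 3/((k + 3)**2*(k + 6))
(s_(k+1) − s_k) − t_k = 12*(-k**2 - 9*k - 19)/(k**7 + 29*k**6 + 351*k**5 + 2299*k**4 + 8804*k**3 + 19716*k**2 + 23904*k + 12096)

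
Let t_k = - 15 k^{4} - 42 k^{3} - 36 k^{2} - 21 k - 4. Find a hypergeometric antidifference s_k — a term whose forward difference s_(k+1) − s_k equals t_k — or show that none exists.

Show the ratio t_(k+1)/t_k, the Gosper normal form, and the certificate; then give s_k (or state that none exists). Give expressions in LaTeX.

s_k = k \left(- 3 k^{4} - 3 k^{3} + 4 k^{2} - 3 k + 1\right)

Step 1: r(k) = (15*k**4 + 102*k**3 + 252*k**2 + 279*k + 118)/(15*k**4 + 42*k**3 + 36*k**2 + 21*k + 4).
Normal form (A,B,C) = (1, 1, k**4 + 14*k**3/5 + 12*k**2/5 + 7*k/5 + 4/15).
f must satisfy (1)·f(k+1) − (1)·f(k) = k**4 + 14*k**3/5 + 12*k**2/5 + 7*k/5 + 4/15.
d = 5 from the (0,0,4) case.
Coefficient equations give f(k) = k*(3*k**4 + 3*k**3 - 4*k**2 + 3*k - 1)/15.
Get s_k = R·t_k = k*(-3*k**4 - 3*k**3 + 4*k**2 - 3*k + 1) with R(k) = B(k−1)f(k)/C(k) = k*(3*k**4 + 3*k**3 - 4*k**2 + 3*k - 1)/(15*k**4 + 42*k**3 + 36*k**2 + 21*k + 4).
Verify: -15*k**4 - 42*k**3 - 36*k**2 - 21*k - 4 matches t_k.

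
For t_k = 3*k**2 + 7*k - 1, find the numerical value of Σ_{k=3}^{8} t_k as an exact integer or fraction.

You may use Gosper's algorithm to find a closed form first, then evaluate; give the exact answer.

Σ = 822

Step 1: r(k) = (3*k**2 + 13*k + 9)/(3*k**2 + 7*k - 1).
A = 1, B = 1, C = k**2 + 7*k/3 - 1/3.
Need (1)·f(k+1) − (1)·f(k) = k**2 + 7*k/3 - 1/3.
From deg A=0, deg B=0, deg C=2: d=3.
Match coefficients ⇒ f(k) = k*(k**2 + 2*k - 4)/3.
Get s_k = R·t_k = k*(k**2 + 2*k - 4) with R(k) = B(k−1)f(k)/C(k) = k*(k**2 + 2*k - 4)/(3*k**2 + 7*k - 1).
Check: Δs_k = 3*k**2 + 7*k - 1. ✓
Sum = s_(9) − s_(3); s_(9) = 855, s_(3) = 33 ⇒ 822.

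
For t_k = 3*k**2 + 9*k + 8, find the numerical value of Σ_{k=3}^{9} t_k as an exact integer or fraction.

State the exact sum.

Compute t_(k+1)/t_k: get (3*k**2 + 15*k + 20)/(3*k**2 + 9*k + 8).
Normal form (A,B,C) = (1, 1, k**2 + 3*k + 8/3).
Key eq: (1)·f(k+1) = (1)·f(k) + (k**2 + 3*k + 8/3).
From deg A=0, deg B=0, deg C=2: d=3.
Solving with deg f ≤ 3: f(k) = k*(k**2 + 3*k + 4)/3.
Certificate R = B(k−1)f/C = k*(k**2 + 3*k + 4)/(3*k**2 + 9*k + 8) gives s_k = k*(k**2 + 3*k + 4).
Check: Δs_k = 3*k**2 + 9*k + 8. ✓
Evaluate s at k=10 and k=3: 1340 and 66; difference 1274.

Σ = 1274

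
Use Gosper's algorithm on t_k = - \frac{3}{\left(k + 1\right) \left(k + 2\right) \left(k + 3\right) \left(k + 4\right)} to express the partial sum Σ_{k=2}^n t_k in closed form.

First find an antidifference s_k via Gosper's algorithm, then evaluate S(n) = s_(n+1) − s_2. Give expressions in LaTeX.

S(n) = \frac{- n^{3} - 9 n^{2} - 26 n + 36}{60 \left(n^{3} + 9 n^{2} + 26 n + 24\right)}

The ratio is (k + 1)/(k + 5).
Take A(k)=k + 1, B(k)=k + 5, C(k)=1.
f must satisfy (k + 1)·f(k+1) − (k + 4)·f(k) = 1.
Degrees (1,1,0) ⇒ d ≤ 3.
Solve for f: f(k) = k*(k**2 + 6*k + 11)/18 (degree 3 ≤ 3).
Get s_k = R·t_k = k*(-k**2 - 6*k - 11)/(6*(k + 1)*(k + 2)*(k + 3)) with R(k) = B(k−1)f(k)/C(k) = k*(k + 4)*(k**2 + 6*k + 11)/18.
Δs = -3/(k**4 + 10*k**3 + 35*k**2 + 50*k + 24), as required.
Telescope: S(n) = s_(n+1) − s_(2) = (-n**3 - 9*n**2 - 26*n - 18)/(6*(n**3 + 9*n**2 + 26*n + 24)) − (-3/20) = (-n**3 - 9*n**2 - 26*n + 36)/(60*(n**3 + 9*n**2 + 26*n + 24)).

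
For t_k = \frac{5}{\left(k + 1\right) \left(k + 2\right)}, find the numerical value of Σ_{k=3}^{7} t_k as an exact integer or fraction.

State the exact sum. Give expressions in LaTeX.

Σ = 25/36

Step 1: r(k) = (k + 1)/(k + 3).
Factor: A=k + 1; B=k + 3; C=1.
f must satisfy (k + 1)·f(k+1) − (k + 2)·f(k) = 1.
d = 1 from the (1,1,0) case.
Coefficient equations give f(k) = k.
Then R = B(k−1)f/C = k*(k + 2), so s_k = R(k)·t_k = 5*k/(k + 1).
s_(k+1) − s_k = 5/(k**2 + 3*k + 2) = t_k.
Evaluate s at k=8 and k=3: 40/9 and 15/4; difference 25/36.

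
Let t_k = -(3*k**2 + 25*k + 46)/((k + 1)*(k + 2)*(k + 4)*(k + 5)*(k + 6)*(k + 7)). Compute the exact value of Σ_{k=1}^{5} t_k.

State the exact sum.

Σ = -11/840

t_(k+1)/t_k = (k + 1)*(k + 4)*(25*k + 3*(k + 1)**2 + 71)/((k + 3)*(k + 8)*(3*k**2 + 25*k + 46)).
Gosper form: A/B · C(k+1)/C(k) with A=k + 1, B=k + 8, C=k**3 + 34*k**2/3 + 121*k/3 + 46.
f must satisfy (k + 1)·f(k+1) − (k + 7)·f(k) = k**3 + 34*k**2/3 + 121*k/3 + 46.
Degrees (1,1,3) ⇒ d ≤ 6.
Coefficient equations give f(k) = k*(k + 2)*(k + 3)*(k + 5)*(k**2 + 11*k + 34)/72.
So s_k = (B(k−1)f/C)·t_k = (k*(k + 2)*(k + 5)*(k + 7)*(k**2 + 11*k + 34)/(24*(3*k**2 + 25*k + 46)))·t_k = k*(-k**2 - 11*k - 34)/(24*(k**3 + 11*k**2 + 34*k + 24)).
Check: Δs_k = (-3*k**2 - 25*k - 46)/(k**6 + 25*k**5 + 247*k**4 + 1219*k**3 + 3112*k**2 + 3796*k + 1680). ✓
Telescoping: Σ = s_(6) − s_(1) = -17/420 − (-23/840) = -11/840.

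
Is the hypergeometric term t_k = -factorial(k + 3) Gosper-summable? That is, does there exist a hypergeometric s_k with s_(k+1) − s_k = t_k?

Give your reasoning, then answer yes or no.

No — t_k has no hypergeometric antidifference.

The ratio is k + 4.
So A=k + 4 and B=1, with C=1.
f must satisfy (k + 4)·f(k+1) − (1)·f(k) = 1.
From deg A=1, deg B=0, deg C=0: d=-1.
Bound -1 < 0, so the key equation has no polynomial solution.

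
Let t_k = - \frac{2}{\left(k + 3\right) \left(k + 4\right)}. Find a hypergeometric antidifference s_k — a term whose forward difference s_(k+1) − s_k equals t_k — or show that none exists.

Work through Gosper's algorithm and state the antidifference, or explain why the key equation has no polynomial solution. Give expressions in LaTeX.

s_k = - \frac{2 k}{3 k + 9}

The ratio is (k + 3)/(k + 5).
So A=k + 3 and B=k + 5, with C=1.
Solve (k + 3)·f(k+1) − (k + 4)·f(k) = 1.
deg f ≤ 1 (via 1,1,0).
Coefficient equations give f(k) = k/3.
So s_k = (B(k−1)f/C)·t_k = (k*(k + 4)/3)·t_k = -2*k/(3*k + 9).
s_(k+1) − s_k = -2/(k**2 + 7*k + 12) = t_k.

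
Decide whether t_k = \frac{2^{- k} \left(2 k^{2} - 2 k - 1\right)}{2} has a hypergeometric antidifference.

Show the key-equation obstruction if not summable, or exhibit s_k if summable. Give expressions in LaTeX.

Compute t_(k+1)/t_k: get (k**2 + k - 1/2)/(2*k**2 - 2*k - 1).
A = 1/2, B = 1, C = k**2 - k - 1/2.
Set up (1/2)·f(k+1) − (1)·f(k) − (k**2 - k - 1/2) = 0.
Degrees (0,0,2) ⇒ d ≤ 2.
Solve for f: f(k) = -2*k**2 - 2*k - 3 (degree 2 ≤ 2).
R(k) = B(k−1)·f(k)/C(k) = -2*(2*k**2 + 2*k + 3)/(2*k**2 - 2*k - 1); s_k = R·t_k = (-2*k**2 - 2*k - 3)/2**k.
Check: Δs_k = (2*k**2 - 2*k - 1)/(2*2**k). ✓

Yes. s_k = 2^{- k} \left(- 2 k^{2} - 2 k - 3\right).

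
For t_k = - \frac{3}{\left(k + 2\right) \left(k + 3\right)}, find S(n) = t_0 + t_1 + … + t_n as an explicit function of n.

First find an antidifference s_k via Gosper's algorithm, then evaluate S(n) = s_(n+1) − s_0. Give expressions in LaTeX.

t_(k+1)/t_k = (k + 2)/(k + 4).
Factor: A=k + 2; B=k + 4; C=1.
Solve (k + 2)·f(k+1) − (k + 3)·f(k) = 1.
deg f ≤ 1 (via 1,1,0).
Solving with deg f ≤ 1: f(k) = k/2.
So s_k = (B(k−1)f/C)·t_k = (k*(k + 3)/2)·t_k = -3*k/(2*k + 4).
Δs = -3/(k**2 + 5*k + 6), as required.
Telescope: S(n) = s_(n+1) − s_(0) = 3*(-n - 1)/(2*(n + 3)) − (0) = 3*(-n - 1)/(2*(n + 3)).

S(n) = \frac{3 \left(- n - 1\right)}{2 \left(n + 3\right)}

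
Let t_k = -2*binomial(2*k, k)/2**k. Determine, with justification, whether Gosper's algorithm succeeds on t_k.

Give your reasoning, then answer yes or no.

r(k) = (2*k + 1)/(k + 1) after simplifying.
Gosper form: A/B · C(k+1)/C(k) with A=2*k + 1, B=k + 1, C=1.
f must satisfy (2*k + 1)·f(k+1) − (k)·f(k) = 1.
Bound: deg f ≤ -1.
Negative degree bound (-1): no f exists, t_k not Gosper-summable.

No — key equation has no polynomial f.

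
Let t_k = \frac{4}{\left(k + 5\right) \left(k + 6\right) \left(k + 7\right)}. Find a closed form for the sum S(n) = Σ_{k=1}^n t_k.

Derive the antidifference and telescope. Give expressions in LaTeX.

Compute t_(k+1)/t_k: get (k + 5)/(k + 8).
Factor: A=k + 5; B=k + 8; C=1.
Need (k + 5)·f(k+1) − (k + 7)·f(k) = 1.
d = 2 from the (1,1,0) case.
Solve for f: f(k) = k*(k + 11)/60 (degree 2 ≤ 2).
Then R = B(k−1)f/C = k*(k + 7)*(k + 11)/60, so s_k = R(k)·t_k = k*(k + 11)/(15*(k + 5)*(k + 6)).
s_(k+1) − s_k = 4/(k**3 + 18*k**2 + 107*k + 210) = t_k.
Telescope: S(n) = s_(n+1) − s_(1) = (n**2 + 13*n + 12)/(15*(n**2 + 13*n + 42)) − (2/105) = n*(n + 13)/(21*(n**2 + 13*n + 42)).

S(n) = \frac{n \left(n + 13\right)}{21 \left(n^{2} + 13 n + 42\right)}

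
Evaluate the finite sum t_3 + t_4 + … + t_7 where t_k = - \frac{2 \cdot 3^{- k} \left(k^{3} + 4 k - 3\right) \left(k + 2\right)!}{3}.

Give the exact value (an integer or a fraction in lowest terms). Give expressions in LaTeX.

Σ = -4209760/81

The ratio is (k + 3)*(4*k + (k + 1)**3 + 1)/(3*(k**3 + 4*k - 3)).
Factor: A=k/3 + 1; B=1; C=k**3 + 4*k - 3.
Need (k/3 + 1)·f(k+1) − (1)·f(k) = k**3 + 4*k - 3.
d = 2 from the (1,0,3) case.
Solving with deg f ≤ 2: f(k) = 3*(k**2 - 2*k - 1).
Then R = B(k−1)f/C = 3*(k**2 - 2*k - 1)/(k**3 + 4*k - 3), so s_k = R(k)·t_k = 2*(-k**2 + 2*k + 1)*factorial(k + 2)/3**k.
Δs = -2*(k**3 + 4*k - 3)*factorial(k + 2)/(3*3**k), as required.
Sum = s_(8) − s_(3); s_(8) = -4211200/81, s_(3) = -160/9 ⇒ -4209760/81.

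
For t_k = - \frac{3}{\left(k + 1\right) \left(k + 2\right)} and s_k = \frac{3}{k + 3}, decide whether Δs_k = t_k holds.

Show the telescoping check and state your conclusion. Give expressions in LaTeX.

Invalid: residual \frac{6 \left(2 k + 5\right)}{k^{4} + 10 k^{3} + 35 k^{2} + 50 k + 24} ≠ 0.

s_(k+1) = 3/(k + 4)
s_(k+1) − s_k = -3/((k + 3)*(k + 4))
(s_(k+1) − s_k) − t_k = 6*(2*k + 5)/(k**4 + 10*k**3 + 35*k**2 + 50*k + 24)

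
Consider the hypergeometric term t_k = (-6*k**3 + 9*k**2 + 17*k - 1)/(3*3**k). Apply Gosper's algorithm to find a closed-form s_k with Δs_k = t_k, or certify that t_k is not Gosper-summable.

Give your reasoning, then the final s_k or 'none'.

r(k) = (6*k**3 + 9*k**2 - 17*k - 19)/(3*(6*k**3 - 9*k**2 - 17*k + 1)) after simplifying.
Normal form (A,B,C) = (1/3, 1, k**3 - 3*k**2/2 - 17*k/6 + 1/6).
Need (1/3)·f(k+1) − (1)·f(k) = k**3 - 3*k**2/2 - 17*k/6 + 1/6.
Bound: deg f ≤ 3.
Solve for f: f(k) = -k*(3*k**2 - 4)/2 (degree 3 ≤ 3).
R(k) = B(k−1)·f(k)/C(k) = -3*k*(3*k**2 - 4)/(6*k**3 - 9*k**2 - 17*k + 1); s_k = R·t_k = k*(3*k**2 - 4)/3**k.
Verify: (-6*k**3 + 9*k**2 + 17*k - 1)/(3*3**k) matches t_k.

s_k = k*(3*k**2 - 4)/3**k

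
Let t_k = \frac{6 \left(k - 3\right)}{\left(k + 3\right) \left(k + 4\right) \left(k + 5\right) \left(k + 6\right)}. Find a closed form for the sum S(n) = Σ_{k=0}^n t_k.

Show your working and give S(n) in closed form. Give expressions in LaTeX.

Compute t_(k+1)/t_k: get (k - 2)*(k + 3)/((k - 3)*(k + 7)).
A = k + 3, B = k + 7, C = k - 3.
Set up (k + 3)·f(k+1) − (k + 6)·f(k) − (k - 3) = 0.
deg f ≤ 3 (via 1,1,1).
Coefficient equations give f(k) = -k*(k**2 + 12*k + 107)/120.
Then R = B(k−1)f/C = -k*(k + 6)*(k**2 + 12*k + 107)/(120*(k - 3)), so s_k = R(k)·t_k = k*(-k**2 - 12*k - 107)/(20*(k + 3)*(k + 4)*(k + 5)).
s_(k+1) − s_k = 6*(k - 3)/(k**4 + 18*k**3 + 119*k**2 + 342*k + 360) = t_k.
Evaluate: s_(n+1) = (-n**3 - 15*n**2 - 134*n - 120)/(20*(n**3 + 15*n**2 + 74*n + 120)); subtract s_(0) = 0 ⇒ S(n) = (-n**3 - 15*n**2 - 134*n - 120)/(20*(n**3 + 15*n**2 + 74*n + 120)).

S(n) = \frac{- n^{3} - 15 n^{2} - 134 n - 120}{20 \left(n^{3} + 15 n^{2} + 74 n + 120\right)}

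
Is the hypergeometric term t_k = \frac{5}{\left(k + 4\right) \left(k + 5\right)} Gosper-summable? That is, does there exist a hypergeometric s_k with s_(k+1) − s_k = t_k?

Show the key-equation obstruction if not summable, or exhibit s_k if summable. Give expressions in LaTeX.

Yes. s_k = \frac{5 k}{4 \left(k + 4\right)}.

Step 1: r(k) = (k + 4)/(k + 6).
Normal form (A,B,C) = (k + 4, k + 6, 1).
Set up (k + 4)·f(k+1) − (k + 5)·f(k) − (1) = 0.
deg f ≤ 1 (via 1,1,0).
Solving with deg f ≤ 1: f(k) = k/4.
Get s_k = R·t_k = 5*k/(4*(k + 4)) with R(k) = B(k−1)f(k)/C(k) = k*(k + 5)/4.
s_(k+1) − s_k = 5/(k**2 + 9*k + 20) = t_k.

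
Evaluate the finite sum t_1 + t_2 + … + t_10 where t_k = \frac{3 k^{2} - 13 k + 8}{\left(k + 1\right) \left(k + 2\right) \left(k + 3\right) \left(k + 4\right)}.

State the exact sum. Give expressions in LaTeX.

Σ = 5/546

r(k) = -(k + 1)*(13*k - 3*(k + 1)**2 + 5)/((k + 5)*(3*k**2 - 13*k + 8)) after simplifying.
Normal form (A,B,C) = (k + 1, k + 5, k**2 - 13*k/3 + 8/3).
Need (k + 1)·f(k+1) − (k + 4)·f(k) = k**2 - 13*k/3 + 8/3.
From deg A=1, deg B=1, deg C=2: d=3.
A polynomial solution: f(k) = k*(k**2 + 15)/6.
Certificate R = B(k−1)f/C = k*(k + 4)*(k**2 + 15)/(2*(3*k**2 - 13*k + 8)) gives s_k = k*(k**2 + 15)/(2*(k + 1)*(k + 2)*(k + 3)).
Δs = (3*k**2 - 13*k + 8)/(k**4 + 10*k**3 + 35*k**2 + 50*k + 24), as required.
Telescoping: Σ = s_(11) − s_(1) = 187/546 − (1/3) = 5/546.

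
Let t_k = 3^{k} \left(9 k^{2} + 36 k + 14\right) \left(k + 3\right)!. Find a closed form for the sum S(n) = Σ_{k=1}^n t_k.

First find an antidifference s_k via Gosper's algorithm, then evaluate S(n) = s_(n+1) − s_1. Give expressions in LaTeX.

Ratio r(k) = 3*(9*k**3 + 90*k**2 + 275*k + 236)/(9*k**2 + 36*k + 14).
A = 3*k + 12, B = 1, C = k**2 + 4*k + 14/9.
f must satisfy (3*k + 12)·f(k+1) − (1)·f(k) = k**2 + 4*k + 14/9.
Degrees (1,0,2) ⇒ d ≤ 1.
A polynomial solution: f(k) = (3*k - 2)/9.
Certificate R = B(k−1)f/C = (3*k - 2)/(9*k**2 + 36*k + 14) gives s_k = 3**k*(3*k - 2)*factorial(k + 3).
Verify: 3**k*(9*k**2 + 36*k + 14)*factorial(k + 3) matches t_k.
Evaluate: s_(n+1) = 3**(n + 1)*(3*n + 1)*factorial(n + 4); subtract s_(1) = 72 ⇒ S(n) = 9*3**n*n*factorial(n + 4) + 3*3**n*factorial(n + 4) - 72.

S(n) = 9 \cdot 3^{n} n \left(n + 4\right)! + 3 \cdot 3^{n} \left(n + 4\right)! - 72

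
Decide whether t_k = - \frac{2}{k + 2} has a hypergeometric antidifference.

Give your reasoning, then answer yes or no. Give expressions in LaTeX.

No — key equation has no polynomial f.

The ratio is (k + 2)/(k + 3).
A = k + 2, B = k + 3, C = 1.
f must satisfy (k + 2)·f(k+1) − (k + 2)·f(k) = 1.
From deg A=1, deg B=1, deg C=0: d=0.
Put f(k) = c0: A·f(k+1) − B(k−1)·f(k) − C = -1; need -1 = 0 — inconsistent ⇒ no f, not summable.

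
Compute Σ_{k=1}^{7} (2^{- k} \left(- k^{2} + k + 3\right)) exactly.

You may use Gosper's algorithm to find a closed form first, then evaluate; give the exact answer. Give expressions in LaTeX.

Σ = -57/128

Step 1: r(k) = (k**2 + k - 3)/(2*(k**2 - k - 3)).
A = 1/2, B = 1, C = k**2 - k - 3.
Solve (1/2)·f(k+1) − (1)·f(k) = k**2 - k - 3.
Bound: deg f ≤ 2.
Solving with deg f ≤ 2: f(k) = -2*(k**2 + k - 1).
R(k) = B(k−1)·f(k)/C(k) = -2*(k**2 + k - 1)/(k**2 - k - 3); s_k = R·t_k = 2**(1 - k)*(k**2 + k - 1).
Verify: (-k**2 + k + 3)/2**k matches t_k.
Evaluate s at k=8 and k=1: 71/128 and 1; difference -57/128.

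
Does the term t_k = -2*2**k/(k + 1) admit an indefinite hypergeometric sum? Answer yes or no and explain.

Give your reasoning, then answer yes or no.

Ratio r(k) = 2*(k + 1)/(k + 2).
A = 2*k + 2, B = k + 2, C = 1.
Key eq: (2*k + 2)·f(k+1) = (k + 1)·f(k) + (1).
From deg A=1, deg B=1, deg C=0: d=-1.
d = -1 < 0 ⇒ no nonzero polynomial f; not summable.

No. Not Gosper-summable.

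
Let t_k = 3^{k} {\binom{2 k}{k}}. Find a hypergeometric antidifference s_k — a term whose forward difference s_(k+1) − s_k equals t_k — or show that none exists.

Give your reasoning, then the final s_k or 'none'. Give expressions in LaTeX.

no hypergeometric antidifference exists

The ratio is 6*(2*k + 1)/(k + 1).
Gosper form: A/B · C(k+1)/C(k) with A=12*k + 6, B=k + 1, C=1.
f must satisfy (12*k + 6)·f(k+1) − (k)·f(k) = 1.
d = -1 from the (1,1,0) case.
d = -1 < 0 ⇒ no nonzero polynomial f; not summable.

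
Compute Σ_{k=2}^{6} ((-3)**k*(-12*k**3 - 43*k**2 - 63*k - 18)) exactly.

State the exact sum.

Σ = -2718828

Compute t_(k+1)/t_k: get 3*(-12*k**3 - 79*k**2 - 185*k - 136)/(12*k**3 + 43*k**2 + 63*k + 18).
Normal form (A,B,C) = (-3, 1, k**3 + 43*k**2/12 + 21*k/4 + 3/2).
Need (-3)·f(k+1) − (1)·f(k) = k**3 + 43*k**2/12 + 21*k/4 + 3/2.
d = 3 from the (0,0,3) case.
Coefficient equations give f(k) = -(3*k**3 + 4*k**2 + 3*k - 3)/12.
Certificate R = B(k−1)f/C = -(3*k**3 + 4*k**2 + 3*k - 3)/(12*k**3 + 43*k**2 + 63*k + 18) gives s_k = (-3)**k*(3*k**3 + 4*k**2 + 3*k - 3).
Check: Δs_k = (-3)**k*(-12*k**3 - 43*k**2 - 63*k - 18). ✓
Sum = s_(7) − s_(2); s_(7) = -2718441, s_(2) = 387 ⇒ -2718828.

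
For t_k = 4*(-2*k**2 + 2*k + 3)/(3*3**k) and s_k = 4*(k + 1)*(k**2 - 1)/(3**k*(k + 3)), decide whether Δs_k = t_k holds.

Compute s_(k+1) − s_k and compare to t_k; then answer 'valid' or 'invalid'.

Invalid: residual 8*(2*k**3 + 7*k**2 - 9*k - 12)/(3*3**k*(k**2 + 7*k + 12)) ≠ 0.

s_(k+1) = 4*(k + 2)*((k + 1)**2 - 1)/(3*3**k*(k + 4))
s_(k+1) − s_k = 4*(-2*k**4 - 8*k**3 + 7*k**2 + 27*k + 12)/(3*3**k*(k**2 + 7*k + 12))
(s_(k+1) − s_k) − t_k = 8*(2*k**3 + 7*k**2 - 9*k - 12)/(3*3**k*(k**2 + 7*k + 12))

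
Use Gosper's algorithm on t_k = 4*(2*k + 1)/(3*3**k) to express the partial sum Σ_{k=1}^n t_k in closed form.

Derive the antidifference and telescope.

S(n) = 4*3**(-n - 1)*(2*3**n - n - 2)

Ratio r(k) = (2*k + 3)/(3*(2*k + 1)).
Take A(k)=1/3, B(k)=1, C(k)=k + 1/2.
Key eq: (1/3)·f(k+1) = (1)·f(k) + (k + 1/2).
Bound: deg f ≤ 1.
A polynomial solution: f(k) = -3*(k + 1)/2.
Then R = B(k−1)f/C = -3*(k + 1)/(2*k + 1), so s_k = R(k)·t_k = 4*(-k - 1)/3**k.
Check: Δs_k = 4*(2*k + 1)/(3*3**k). ✓
s_(n+1) = 4*3**(-n - 1)*(-n - 2) and s_(1) = -8/3, so S(n) = 4*3**(-n - 1)*(2*3**n - n - 2).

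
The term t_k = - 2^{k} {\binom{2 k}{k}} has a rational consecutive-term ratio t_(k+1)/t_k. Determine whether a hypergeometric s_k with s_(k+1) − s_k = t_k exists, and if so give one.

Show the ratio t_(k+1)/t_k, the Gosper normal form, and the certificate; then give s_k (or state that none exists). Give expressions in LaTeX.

Ratio r(k) = 4*(2*k + 1)/(k + 1).
Normal form (A,B,C) = (8*k + 4, k + 1, 1).
f must satisfy (8*k + 4)·f(k+1) − (k)·f(k) = 1.
From deg A=1, deg B=1, deg C=0: d=-1.
deg f ≤ -1 is impossible — no certificate.

no hypergeometric antidifference exists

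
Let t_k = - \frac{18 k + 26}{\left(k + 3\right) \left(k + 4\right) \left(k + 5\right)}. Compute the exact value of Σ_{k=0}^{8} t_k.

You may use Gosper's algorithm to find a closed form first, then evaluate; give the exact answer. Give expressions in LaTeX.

Compute t_(k+1)/t_k: get (k + 3)*(9*k + 22)/((k + 6)*(9*k + 13)).
Gosper form: A/B · C(k+1)/C(k) with A=k + 3, B=k + 6, C=k + 13/9.
f must satisfy (k + 3)·f(k+1) − (k + 5)·f(k) = k + 13/9.
From deg A=1, deg B=1, deg C=1: d=2.
Match coefficients ⇒ f(k) = k*(5*k + 8)/27.
Certificate R = B(k−1)f/C = k*(k + 5)*(5*k + 8)/(3*(9*k + 13)) gives s_k = -2*k*(5*k + 8)/(3*(k + 3)*(k + 4)).
Δs = 2*(-9*k - 13)/(k**3 + 12*k**2 + 47*k + 60), as required.
Sum = s_(9) − s_(0); s_(9) = -53/26, s_(0) = 0 ⇒ -53/26.

Σ = -53/26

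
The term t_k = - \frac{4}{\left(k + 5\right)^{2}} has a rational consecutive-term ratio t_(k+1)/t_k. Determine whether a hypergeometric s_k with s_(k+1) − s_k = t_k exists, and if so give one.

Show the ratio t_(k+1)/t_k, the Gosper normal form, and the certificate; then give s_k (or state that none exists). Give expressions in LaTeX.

no hypergeometric antidifference exists

r(k) = (k + 5)**2/(k + 6)**2 after simplifying.
Take A(k)=k**2 + 10*k + 25, B(k)=k**2 + 12*k + 36, C(k)=1.
Need (k**2 + 10*k + 25)·f(k+1) − (k**2 + 10*k + 25)·f(k) = 1.
Bound: deg f ≤ 0.
Write f(k) = c0. Then LHS − RHS = -1, requiring -1 = 0: contradictory. No certificate.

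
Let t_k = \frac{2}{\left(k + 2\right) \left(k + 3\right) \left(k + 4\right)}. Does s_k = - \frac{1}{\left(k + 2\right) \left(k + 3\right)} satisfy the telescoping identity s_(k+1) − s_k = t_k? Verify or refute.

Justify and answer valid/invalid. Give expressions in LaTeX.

valid (s_(k+1) − s_k reduces to t_k)

s_(k+1) = -1/((k + 3)*(k + 4))
s_(k+1) − s_k = 2/(k**3 + 9*k**2 + 26*k + 24)
(s_(k+1) − s_k) − t_k = 0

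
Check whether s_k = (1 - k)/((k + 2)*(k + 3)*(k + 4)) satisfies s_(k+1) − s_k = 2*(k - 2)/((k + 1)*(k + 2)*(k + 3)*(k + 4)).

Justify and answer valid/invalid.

Invalid: residual 3*(5 - 3*k)/(k**5 + 15*k**4 + 85*k**3 + 225*k**2 + 274*k + 120) ≠ 0.

s_(k+1) = -k/((k + 3)*(k + 4)*(k + 5))
s_(k+1) − s_k = (2*k - 5)/(k**4 + 14*k**3 + 71*k**2 + 154*k + 120)
(s_(k+1) − s_k) − t_k = 3*(5 - 3*k)/(k**5 + 15*k**4 + 85*k**3 + 225*k**2 + 274*k + 120)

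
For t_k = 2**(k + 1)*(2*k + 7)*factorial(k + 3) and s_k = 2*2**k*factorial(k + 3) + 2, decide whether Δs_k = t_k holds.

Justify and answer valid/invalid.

s_(k+1) = 2*2**(k + 1)*factorial(k + 4) + 2
s_(k+1) − s_k = 2**(k + 1)*(2*k + 7)*factorial(k + 3)
(s_(k+1) − s_k) − t_k = 0

valid (s_(k+1) − s_k reduces to t_k)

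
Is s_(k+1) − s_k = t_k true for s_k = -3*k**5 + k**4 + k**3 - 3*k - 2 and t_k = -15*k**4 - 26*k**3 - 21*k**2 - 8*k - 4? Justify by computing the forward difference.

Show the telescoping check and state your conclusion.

s_(k+1) = -3*k - 3*(k + 1)**5 + (k + 1)**4 + (k + 1)**3 - 5
s_(k+1) − s_k = -15*k**4 - 26*k**3 - 21*k**2 - 8*k - 4
(s_(k+1) − s_k) − t_k = 0

Valid — Δs_k = t_k.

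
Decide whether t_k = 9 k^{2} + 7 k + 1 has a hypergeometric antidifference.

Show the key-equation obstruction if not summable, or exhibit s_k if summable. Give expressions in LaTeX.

Compute t_(k+1)/t_k: get (9*k**2 + 25*k + 17)/(9*k**2 + 7*k + 1).
Take A(k)=1, B(k)=1, C(k)=k**2 + 7*k/9 + 1/9.
Set up (1)·f(k+1) − (1)·f(k) − (k**2 + 7*k/9 + 1/9) = 0.
d = 3 from the (0,0,2) case.
A polynomial solution: f(k) = k*(3*k**2 - k - 1)/9.
Then R = B(k−1)f/C = k*(3*k**2 - k - 1)/(9*k**2 + 7*k + 1), so s_k = R(k)·t_k = k*(3*k**2 - k - 1).
Verify: 9*k**2 + 7*k + 1 matches t_k.

Yes. s_k = k \left(3 k^{2} - k - 1\right).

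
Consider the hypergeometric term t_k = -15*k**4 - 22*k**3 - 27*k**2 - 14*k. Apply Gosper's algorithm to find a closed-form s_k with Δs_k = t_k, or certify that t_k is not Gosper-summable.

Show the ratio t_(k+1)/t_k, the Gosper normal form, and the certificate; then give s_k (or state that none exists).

t_(k+1)/t_k = (15*k**4 + 82*k**3 + 183*k**2 + 194*k + 78)/(k*(15*k**3 + 22*k**2 + 27*k + 14)).
A = 1, B = 1, C = k**4 + 22*k**3/15 + 9*k**2/5 + 14*k/15.
Solve (1)·f(k+1) − (1)·f(k) = k**4 + 22*k**3/15 + 9*k**2/5 + 14*k/15.
Degrees (0,0,4) ⇒ d ≤ 5.
Coefficient equations give f(k) = k*(k - 1)*(3*k**3 + k**2 + 4*k + 3)/15.
Get s_k = R·t_k = k*(-3*k**4 + 2*k**3 - 3*k**2 + k + 3) with R(k) = B(k−1)f(k)/C(k) = (k - 1)*(3*k**3 + k**2 + 4*k + 3)/(15*k**3 + 22*k**2 + 27*k + 14).
Verify: k*(-15*k**3 - 22*k**2 - 27*k - 14) matches t_k.

s_k = k*(-3*k**4 + 2*k**3 - 3*k**2 + k + 3)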